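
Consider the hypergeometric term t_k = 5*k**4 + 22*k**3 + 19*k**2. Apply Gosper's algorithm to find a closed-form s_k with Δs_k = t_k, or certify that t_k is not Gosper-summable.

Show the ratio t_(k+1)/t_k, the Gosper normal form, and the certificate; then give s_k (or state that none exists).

s_k = k*(k**4 + 3*k**3 - 3*k**2 - 4*k + 3)

Compute t_(k+1)/t_k: get (k + 1)**2*(22*k + 5*(k + 1)**2 + 41)/(k**2*(5*k**2 + 22*k + 19)).
Gosper form: A/B · C(k+1)/C(k) with A=1, B=1, C=k**4 + 22*k**3/5 + 19*k**2/5.
Key eq: (1)·f(k+1) = (1)·f(k) + (k**4 + 22*k**3/5 + 19*k**2/5).
deg f ≤ 5 (via 0,0,4).
A polynomial solution: f(k) = k*(k - 1)*(k**3 + 4*k**2 + k - 3)/5.
Certificate R = B(k−1)f/C = (k - 1)*(k**3 + 4*k**2 + k - 3)/(k*(5*k**2 + 22*k + 19)) gives s_k = k*(k**4 + 3*k**3 - 3*k**2 - 4*k + 3).
Verify: k**2*(5*k**2 + 22*k + 19) matches t_k.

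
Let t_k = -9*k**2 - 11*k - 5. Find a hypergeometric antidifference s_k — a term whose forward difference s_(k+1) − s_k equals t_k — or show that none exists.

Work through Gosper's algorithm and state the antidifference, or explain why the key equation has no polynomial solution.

t_(k+1)/t_k = (9*k**2 + 29*k + 25)/(9*k**2 + 11*k + 5).
Take A(k)=1, B(k)=1, C(k)=k**2 + 11*k/9 + 5/9.
Solve (1)·f(k+1) − (1)·f(k) = k**2 + 11*k/9 + 5/9.
Bound: deg f ≤ 3.
Solving with deg f ≤ 3: f(k) = k*(3*k**2 + k + 1)/9.
Get s_k = R·t_k = k*(-3*k**2 - k - 1) with R(k) = B(k−1)f(k)/C(k) = k*(3*k**2 + k + 1)/(9*k**2 + 11*k + 5).
Check: Δs_k = -9*k**2 - 11*k - 5. ✓

s_k = k*(-3*k**2 - k - 1)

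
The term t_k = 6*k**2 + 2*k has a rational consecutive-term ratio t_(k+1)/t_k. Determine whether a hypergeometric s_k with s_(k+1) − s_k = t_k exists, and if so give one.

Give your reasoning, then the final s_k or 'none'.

s_k = 2*k**2*(k - 1)

The ratio is (k + 3*(k + 1)**2 + 1)/(k*(3*k + 1)).
A = 1, B = 1, C = k**2 + k/3.
Set up (1)·f(k+1) − (1)·f(k) − (k**2 + k/3) = 0.
d = 3 from the (0,0,2) case.
A polynomial solution: f(k) = k**2*(k - 1)/3.
So s_k = (B(k−1)f/C)·t_k = (k*(k - 1)/(3*k + 1))·t_k = 2*k**2*(k - 1).
Check: Δs_k = 2*k*(3*k + 1). ✓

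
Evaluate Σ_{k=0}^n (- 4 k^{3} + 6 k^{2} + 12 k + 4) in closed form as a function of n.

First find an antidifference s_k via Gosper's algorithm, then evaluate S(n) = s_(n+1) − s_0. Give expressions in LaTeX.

Compute t_(k+1)/t_k: get (2*k**3 + 3*k**2 - 6*k - 9)/(2*k**3 - 3*k**2 - 6*k - 2).
So A=1 and B=1, with C=k**3 - 3*k**2/2 - 3*k - 1.
Need (1)·f(k+1) − (1)·f(k) = k**3 - 3*k**2/2 - 3*k - 1.
deg f ≤ 4 (via 0,0,3).
Solving with deg f ≤ 4: f(k) = k*(k**3 - 4*k**2 - 2*k + 1)/4.
Certificate R = B(k−1)f/C = k*(k**3 - 4*k**2 - 2*k + 1)/(2*(2*k + 1)*(k**2 - 2*k - 2)) gives s_k = k*(-k**3 + 4*k**2 + 2*k - 1).
Check: Δs_k = -4*k**3 + 6*k**2 + 12*k + 4. ✓
Evaluate: s_(n+1) = -n**4 + 8*n**2 + 11*n + 4; subtract s_(0) = 0 ⇒ S(n) = -n**4 + 8*n**2 + 11*n + 4.

S(n) = - n^{4} + 8 n^{2} + 11 n + 4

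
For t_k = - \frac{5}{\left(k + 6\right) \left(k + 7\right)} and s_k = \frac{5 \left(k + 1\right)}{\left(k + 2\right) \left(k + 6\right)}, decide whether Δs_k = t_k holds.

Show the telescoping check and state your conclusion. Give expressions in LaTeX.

Invalid: residual \frac{5 \left(2 k + 9\right)}{k^{4} + 18 k^{3} + 113 k^{2} + 288 k + 252} ≠ 0.

s_(k+1) = 5*(k + 2)/((k + 3)*(k + 7))
s_(k+1) − s_k = 5*(-k**2 - 3*k + 3)/(k**4 + 18*k**3 + 113*k**2 + 288*k + 252)
(s_(k+1) − s_k) − t_k = 5*(2*k + 9)/(k**4 + 18*k**3 + 113*k**2 + 288*k + 252)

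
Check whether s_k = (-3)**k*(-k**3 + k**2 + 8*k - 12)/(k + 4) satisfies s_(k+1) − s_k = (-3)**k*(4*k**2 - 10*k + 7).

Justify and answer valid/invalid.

Invalid: residual (-3)**k*(-4*k**3 - 7*k**2 + 37*k - 32)/(k**2 + 9*k + 20) ≠ 0.

s_(k+1) = (-3)**(k + 1)*(-k**3 - 2*k**2 + 7*k - 4)/(k + 5)
s_(k+1) − s_k = (-3)**k*(4*k**4 + 22*k**3 - 10*k**2 - 100*k + 108)/(k**2 + 9*k + 20)
(s_(k+1) − s_k) − t_k = (-3)**k*(-4*k**3 - 7*k**2 + 37*k - 32)/(k**2 + 9*k + 20)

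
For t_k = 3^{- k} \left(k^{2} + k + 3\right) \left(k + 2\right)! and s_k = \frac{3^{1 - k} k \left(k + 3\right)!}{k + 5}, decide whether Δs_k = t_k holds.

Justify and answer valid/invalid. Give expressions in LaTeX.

s_(k+1) = (k + 1)*factorial(k + 4)/(3**k*(k + 6))
s_(k+1) − s_k = (k**3 + 7*k**2 + 11*k + 20)*factorial(k + 3)/(3**k*(k + 5)*(k + 6))
(s_(k+1) − s_k) − t_k = -2*(k**3 + 6*k**2 + 5*k + 15)*factorial(k + 2)/(3**k*(k + 5)*(k + 6))

Invalid: residual - \frac{2 \cdot 3^{- k} \left(k^{3} + 6 k^{2} + 5 k + 15\right) \left(k + 2\right)!}{\left(k + 5\right) \left(k + 6\right)} ≠ 0.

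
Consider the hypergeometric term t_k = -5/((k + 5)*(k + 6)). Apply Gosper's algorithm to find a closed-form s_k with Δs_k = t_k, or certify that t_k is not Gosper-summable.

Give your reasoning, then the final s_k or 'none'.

Ratio r(k) = (k + 5)/(k + 7).
Take A(k)=k + 5, B(k)=k + 7, C(k)=1.
Need (k + 5)·f(k+1) − (k + 6)·f(k) = 1.
d = 1 from the (1,1,0) case.
Solve for f: f(k) = k/5 (degree 1 ≤ 1).
So s_k = (B(k−1)f/C)·t_k = (k*(k + 6)/5)·t_k = -k/(k + 5).
Check: Δs_k = -5/(k**2 + 11*k + 30). ✓

s_k = -k/(k + 5)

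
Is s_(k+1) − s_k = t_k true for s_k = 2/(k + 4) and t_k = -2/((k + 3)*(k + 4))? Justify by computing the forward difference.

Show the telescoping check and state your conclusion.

Invalid: residual 4/(k**3 + 12*k**2 + 47*k + 60) ≠ 0.

s_(k+1) = 2/(k + 5)
s_(k+1) − s_k = -2/((k + 4)*(k + 5))
(s_(k+1) − s_k) − t_k = 4/(k**3 + 12*k**2 + 47*k + 60)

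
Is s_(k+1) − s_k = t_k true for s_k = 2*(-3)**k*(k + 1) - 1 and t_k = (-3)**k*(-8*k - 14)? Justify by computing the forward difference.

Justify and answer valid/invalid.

valid; difference matches t_k

s_(k+1) = -6*(-3)**k*(k + 2) - 1
s_(k+1) − s_k = (-3)**k*(-8*k - 14)
(s_(k+1) − s_k) − t_k = 0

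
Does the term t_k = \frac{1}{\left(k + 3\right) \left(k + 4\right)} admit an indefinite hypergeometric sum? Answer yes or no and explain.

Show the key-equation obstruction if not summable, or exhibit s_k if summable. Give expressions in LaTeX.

Step 1: r(k) = (k + 3)/(k + 5).
Gosper form: A/B · C(k+1)/C(k) with A=k + 3, B=k + 5, C=1.
Set up (k + 3)·f(k+1) − (k + 4)·f(k) − (1) = 0.
deg f ≤ 1 (via 1,1,0).
Match coefficients ⇒ f(k) = k/3.
So s_k = (B(k−1)f/C)·t_k = (k*(k + 4)/3)·t_k = k/(3*(k + 3)).
Verify: 1/(k**2 + 7*k + 12) matches t_k.

Yes. s_k = \frac{k}{3 \left(k + 3\right)}.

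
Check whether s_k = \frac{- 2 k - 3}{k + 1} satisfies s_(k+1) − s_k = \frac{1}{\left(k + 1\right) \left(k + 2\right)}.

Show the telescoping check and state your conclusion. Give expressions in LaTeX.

valid (s_(k+1) − s_k reduces to t_k)

s_(k+1) = (-2*k - 5)/(k + 2)
s_(k+1) − s_k = 1/(k**2 + 3*k + 2)
(s_(k+1) − s_k) − t_k = 0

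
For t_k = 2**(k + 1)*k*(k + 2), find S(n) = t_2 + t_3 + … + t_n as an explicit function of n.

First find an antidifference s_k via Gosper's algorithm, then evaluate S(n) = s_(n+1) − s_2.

t_(k+1)/t_k = 2*(k + 1)*(k + 3)/(k*(k + 2)).
Take A(k)=2, B(k)=1, C(k)=k**2 + 2*k.
f must satisfy (2)·f(k+1) − (1)·f(k) = k**2 + 2*k.
From deg A=0, deg B=0, deg C=2: d=2.
Solve for f: f(k) = k**2 - 2*k + 2 (degree 2 ≤ 2).
R(k) = B(k−1)·f(k)/C(k) = (k**2 - 2*k + 2)/(k*(k + 2)); s_k = R·t_k = 2**(k + 1)*(k**2 - 2*k + 2).
Verify: 2**(k + 1)*k*(k + 2) matches t_k.
Σ_(k=2)^n t_k = s_(n+1) − s_(2) = (2**(n + 2)*(n**2 + 1)) − (16), i.e. 4*2**n*n**2 + 4*2**n - 16.

S(n) = 4*2**n*n**2 + 4*2**n - 16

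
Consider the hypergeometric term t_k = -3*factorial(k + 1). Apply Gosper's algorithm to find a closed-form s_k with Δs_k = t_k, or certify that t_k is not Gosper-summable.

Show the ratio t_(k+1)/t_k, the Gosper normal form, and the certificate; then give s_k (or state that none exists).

none — t_k is not Gosper-summable

Ratio r(k) = k + 2.
So A=k + 2 and B=1, with C=1.
Key eq: (k + 2)·f(k+1) = (1)·f(k) + (1).
Degrees (1,0,0) ⇒ d ≤ -1.
deg f ≤ -1 is impossible — no certificate.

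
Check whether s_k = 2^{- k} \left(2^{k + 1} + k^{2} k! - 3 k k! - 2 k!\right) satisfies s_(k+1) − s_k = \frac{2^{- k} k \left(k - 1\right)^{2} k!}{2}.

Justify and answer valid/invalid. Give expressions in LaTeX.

Valid — Δs_k = t_k.

s_(k+1) = (4*2**k + k**3*factorial(k) - 5*k*factorial(k) - 4*factorial(k))/(2*2**k)
s_(k+1) − s_k = k*(k - 1)**2*factorial(k)/(2*2**k)
(s_(k+1) − s_k) − t_k = 0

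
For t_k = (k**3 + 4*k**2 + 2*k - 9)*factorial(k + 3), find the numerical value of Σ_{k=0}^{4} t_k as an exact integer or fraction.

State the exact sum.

Σ = 685458

Step 1: r(k) = (k**4 + 11*k**3 + 41*k**2 + 50*k - 8)/(k**3 + 4*k**2 + 2*k - 9).
So A=k + 4 and B=1, with C=k**3 + 4*k**2 + 2*k - 9.
f must satisfy (k + 4)·f(k+1) − (1)·f(k) = k**3 + 4*k**2 + 2*k - 9.
From deg A=1, deg B=0, deg C=3: d=2.
Match coefficients ⇒ f(k) = k**2 - k - 3.
Then R = B(k−1)f/C = (k**2 - k - 3)/(k**3 + 4*k**2 + 2*k - 9), so s_k = R(k)·t_k = (k**2 - k - 3)*factorial(k + 3).
Verify: (k**3 + 4*k**2 + 2*k - 9)*factorial(k + 3) matches t_k.
Σ_(k=0)^(4) t_k = s_(5) − s_(0) = 685440 − (-18) = 685458.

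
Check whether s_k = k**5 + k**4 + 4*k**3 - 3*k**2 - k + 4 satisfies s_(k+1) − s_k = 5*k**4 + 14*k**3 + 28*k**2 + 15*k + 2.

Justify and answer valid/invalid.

s_(k+1) = k**5 + 6*k**4 + 18*k**3 + 25*k**2 + 14*k + 6
s_(k+1) − s_k = 5*k**4 + 14*k**3 + 28*k**2 + 15*k + 2
(s_(k+1) − s_k) − t_k = 0

valid (s_(k+1) − s_k reduces to t_k)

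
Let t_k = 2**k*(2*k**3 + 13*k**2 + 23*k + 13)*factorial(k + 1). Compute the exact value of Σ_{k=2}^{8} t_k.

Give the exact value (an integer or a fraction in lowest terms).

Σ = 198800178984

t_(k+1)/t_k = 2*(2*k**4 + 23*k**3 + 93*k**2 + 161*k + 102)/(2*k**3 + 13*k**2 + 23*k + 13).
Gosper form: A/B · C(k+1)/C(k) with A=2*k + 4, B=1, C=k**3 + 13*k**2/2 + 23*k/2 + 13/2.
Solve (2*k + 4)·f(k+1) − (1)·f(k) = k**3 + 13*k**2/2 + 23*k/2 + 13/2.
Bound: deg f ≤ 2.
Match coefficients ⇒ f(k) = (k**2 + 3*k - 1)/2.
So s_k = (B(k−1)f/C)·t_k = ((k**2 + 3*k - 1)/(2*k**3 + 13*k**2 + 23*k + 13))·t_k = 2**k*(k**2 + 3*k - 1)*factorial(k + 1).
Δs = 2**k*(2*k**3 + 13*k**2 + 23*k + 13)*factorial(k + 1), as required.
Evaluate s at k=9 and k=2: 198800179200 and 216; difference 198800178984.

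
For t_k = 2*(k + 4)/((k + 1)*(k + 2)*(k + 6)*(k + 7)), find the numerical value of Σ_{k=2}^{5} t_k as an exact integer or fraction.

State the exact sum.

Σ = 5/168

The ratio is (k + 1)*(k + 5)*(k + 6)/((k + 3)*(k + 4)*(k + 8)).
So A=k + 1 and B=k + 8, with C=k**4 + 16*k**3 + 95*k**2 + 248*k + 240.
Key eq: (k + 1)·f(k+1) = (k + 7)·f(k) + (k**4 + 16*k**3 + 95*k**2 + 248*k + 240).
From deg A=1, deg B=1, deg C=4: d=6.
Match coefficients ⇒ f(k) = k*(k + 2)*(k + 3)*(k + 4)*(k + 5)*(k + 7)/12.
R(k) = B(k−1)·f(k)/C(k) = k*(k + 2)*(k + 7)**2/(12*(k + 4)); s_k = R·t_k = k*(k + 7)/(6*(k**2 + 7*k + 6)).
Δs = 2*(k + 4)/(k**4 + 16*k**3 + 83*k**2 + 152*k + 84), as required.
Σ_(k=2)^(5) t_k = s_(6) − s_(2) = 13/84 − (1/8) = 5/168.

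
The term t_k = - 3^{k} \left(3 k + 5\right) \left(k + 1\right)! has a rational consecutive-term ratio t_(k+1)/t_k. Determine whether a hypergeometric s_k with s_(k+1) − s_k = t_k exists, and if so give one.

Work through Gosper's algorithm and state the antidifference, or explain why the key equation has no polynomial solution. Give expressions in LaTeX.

Compute t_(k+1)/t_k: get 3*(k + 2)*(3*k + 8)/(3*k + 5).
Gosper form: A/B · C(k+1)/C(k) with A=3*k + 6, B=1, C=k + 5/3.
f must satisfy (3*k + 6)·f(k+1) − (1)·f(k) = k + 5/3.
d = 0 from the (1,0,1) case.
Solve for f: f(k) = 1/3 (degree 0 ≤ 0).
R(k) = B(k−1)·f(k)/C(k) = 1/(3*k + 5); s_k = R·t_k = -3**k*factorial(k + 1).
Check: Δs_k = -3**k*(3*k + 5)*factorial(k + 1). ✓

s_k = - 3^{k} \left(k + 1\right)!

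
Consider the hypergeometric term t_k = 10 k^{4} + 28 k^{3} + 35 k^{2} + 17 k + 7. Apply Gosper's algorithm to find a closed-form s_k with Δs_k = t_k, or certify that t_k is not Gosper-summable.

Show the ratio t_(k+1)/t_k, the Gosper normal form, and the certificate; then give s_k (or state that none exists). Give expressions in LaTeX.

s_k = k \left(2 k^{4} + 2 k^{3} + k^{2} - 2 k + 4\right)

r(k) = (10*k**4 + 68*k**3 + 179*k**2 + 211*k + 97)/(10*k**4 + 28*k**3 + 35*k**2 + 17*k + 7) after simplifying.
So A=1 and B=1, with C=k**4 + 14*k**3/5 + 7*k**2/2 + 17*k/10 + 7/10.
Solve (1)·f(k+1) − (1)·f(k) = k**4 + 14*k**3/5 + 7*k**2/2 + 17*k/10 + 7/10.
From deg A=0, deg B=0, deg C=4: d=5.
Solve for f: f(k) = k*(2*k**4 + 2*k**3 + k**2 - 2*k + 4)/10 (degree 5 ≤ 5).
Certificate R = B(k−1)f/C = k*(2*k**4 + 2*k**3 + k**2 - 2*k + 4)/(10*k**4 + 28*k**3 + 35*k**2 + 17*k + 7) gives s_k = k*(2*k**4 + 2*k**3 + k**2 - 2*k + 4).
s_(k+1) − s_k = 10*k**4 + 28*k**3 + 35*k**2 + 17*k + 7 = t_k.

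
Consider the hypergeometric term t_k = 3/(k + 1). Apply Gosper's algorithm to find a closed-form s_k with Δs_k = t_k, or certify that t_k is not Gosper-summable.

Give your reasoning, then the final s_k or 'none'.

not Gosper-summable; s_k does not exist

t_(k+1)/t_k = (k + 1)/(k + 2).
Gosper form: A/B · C(k+1)/C(k) with A=k + 1, B=k + 2, C=1.
Key eq: (k + 1)·f(k+1) = (k + 1)·f(k) + (1).
d = 0 from the (1,1,0) case.
Generic f = c0 gives residual -1; -1 = 0 cannot hold, so t_k is not Gosper-summable.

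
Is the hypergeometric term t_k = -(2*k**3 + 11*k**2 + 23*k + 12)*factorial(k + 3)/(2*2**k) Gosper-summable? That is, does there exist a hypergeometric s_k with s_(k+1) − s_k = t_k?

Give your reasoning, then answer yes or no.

Yes. s_k = -(2*k**2 + 3*k - 4)*factorial(k + 3)/2**k.

Step 1: r(k) = (2*k**4 + 25*k**3 + 119*k**2 + 252*k + 192)/(2*(2*k**3 + 11*k**2 + 23*k + 12)).
A = k/2 + 2, B = 1, C = k**3 + 11*k**2/2 + 23*k/2 + 6.
Need (k/2 + 2)·f(k+1) − (1)·f(k) = k**3 + 11*k**2/2 + 23*k/2 + 6.
From deg A=1, deg B=0, deg C=3: d=2.
Match coefficients ⇒ f(k) = 2*k**2 + 3*k - 4.
So s_k = (B(k−1)f/C)·t_k = (2*(2*k**2 + 3*k - 4)/(2*k**3 + 11*k**2 + 23*k + 12))·t_k = -(2*k**2 + 3*k - 4)*factorial(k + 3)/2**k.
s_(k+1) − s_k = -(2*k**3 + 11*k**2 + 23*k + 12)*factorial(k + 3)/(2*2**k) = t_k.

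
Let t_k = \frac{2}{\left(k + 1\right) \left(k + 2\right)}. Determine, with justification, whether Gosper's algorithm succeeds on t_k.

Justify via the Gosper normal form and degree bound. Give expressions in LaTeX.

Yes. s_k = \frac{2 k}{k + 1}.

t_(k+1)/t_k = (k + 1)/(k + 3).
So A=k + 1 and B=k + 3, with C=1.
Key eq: (k + 1)·f(k+1) = (k + 2)·f(k) + (1).
d = 1 from the (1,1,0) case.
A polynomial solution: f(k) = k.
Get s_k = R·t_k = 2*k/(k + 1) with R(k) = B(k−1)f(k)/C(k) = k*(k + 2).
Δs = 2/(k**2 + 3*k + 2), as required.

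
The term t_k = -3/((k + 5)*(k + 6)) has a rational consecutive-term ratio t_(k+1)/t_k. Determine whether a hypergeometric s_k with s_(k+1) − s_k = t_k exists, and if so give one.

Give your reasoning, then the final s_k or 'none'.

t_(k+1)/t_k = (k + 5)/(k + 7).
Normal form (A,B,C) = (k + 5, k + 7, 1).
f must satisfy (k + 5)·f(k+1) − (k + 6)·f(k) = 1.
From deg A=1, deg B=1, deg C=0: d=1.
Solving with deg f ≤ 1: f(k) = k/5.
Then R = B(k−1)f/C = k*(k + 6)/5, so s_k = R(k)·t_k = -3*k/(5*k + 25).
Check: Δs_k = -3/(k**2 + 11*k + 30). ✓

s_k = -3*k/(5*k + 25)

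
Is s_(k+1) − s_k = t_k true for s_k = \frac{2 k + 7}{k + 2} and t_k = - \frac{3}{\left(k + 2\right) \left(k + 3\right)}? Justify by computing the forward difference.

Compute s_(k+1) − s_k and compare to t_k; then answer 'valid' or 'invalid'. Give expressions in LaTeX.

valid (s_(k+1) − s_k reduces to t_k)

s_(k+1) = (2*k + 9)/(k + 3)
s_(k+1) − s_k = -3/(k**2 + 5*k + 6)
(s_(k+1) − s_k) − t_k = 0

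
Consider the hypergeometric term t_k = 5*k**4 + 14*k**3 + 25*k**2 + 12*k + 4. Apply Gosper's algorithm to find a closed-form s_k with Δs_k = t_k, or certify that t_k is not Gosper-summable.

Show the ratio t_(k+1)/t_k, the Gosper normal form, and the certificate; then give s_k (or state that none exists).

t_(k+1)/t_k = (5*k**4 + 34*k**3 + 97*k**2 + 124*k + 60)/(5*k**4 + 14*k**3 + 25*k**2 + 12*k + 4).
Take A(k)=1, B(k)=1, C(k)=k**4 + 14*k**3/5 + 5*k**2 + 12*k/5 + 4/5.
Solve (1)·f(k+1) − (1)·f(k) = k**4 + 14*k**3/5 + 5*k**2 + 12*k/5 + 4/5.
deg f ≤ 5 (via 0,0,4).
Solve for f: f(k) = k*(k**4 + k**3 + 3*k**2 - 3*k + 2)/5 (degree 5 ≤ 5).
Get s_k = R·t_k = k*(k**4 + k**3 + 3*k**2 - 3*k + 2) with R(k) = B(k−1)f(k)/C(k) = k*(k**4 + k**3 + 3*k**2 - 3*k + 2)/(5*k**4 + 14*k**3 + 25*k**2 + 12*k + 4).
Check: Δs_k = 5*k**4 + 14*k**3 + 25*k**2 + 12*k + 4. ✓

s_k = k*(k**4 + k**3 + 3*k**2 - 3*k + 2)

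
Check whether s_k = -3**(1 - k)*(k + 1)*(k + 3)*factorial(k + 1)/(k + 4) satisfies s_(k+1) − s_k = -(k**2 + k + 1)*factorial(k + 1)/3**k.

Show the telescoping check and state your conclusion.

Invalid: residual (k**3 + 5*k**2 + 2*k + 1)*factorial(k + 1)/(3**k*(k + 4)*(k + 5)) ≠ 0.

s_(k+1) = -(k + 2)*(k + 4)*factorial(k + 2)/(3**k*(k + 5))
s_(k+1) − s_k = -(k**4 + 9*k**3 + 25*k**2 + 27*k + 19)*factorial(k + 1)/(3**k*(k + 4)*(k + 5))
(s_(k+1) − s_k) − t_k = (k**3 + 5*k**2 + 2*k + 1)*factorial(k + 1)/(3**k*(k + 4)*(k + 5))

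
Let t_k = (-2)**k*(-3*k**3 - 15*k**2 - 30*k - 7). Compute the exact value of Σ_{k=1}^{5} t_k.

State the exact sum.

Σ = 22090

Step 1: r(k) = 2*(-3*k**3 - 24*k**2 - 69*k - 55)/(3*k**3 + 15*k**2 + 30*k + 7).
Normal form (A,B,C) = (-2, 1, k**3 + 5*k**2 + 10*k + 7/3).
Set up (-2)·f(k+1) − (1)·f(k) − (k**3 + 5*k**2 + 10*k + 7/3) = 0.
From deg A=0, deg B=0, deg C=3: d=3.
Solving with deg f ≤ 3: f(k) = -(k**3 + 3*k**2 + 4*k - 3)/3.
Certificate R = B(k−1)f/C = -(k**3 + 3*k**2 + 4*k - 3)/(3*k**3 + 15*k**2 + 30*k + 7) gives s_k = (-2)**k*(k**3 + 3*k**2 + 4*k - 3).
s_(k+1) − s_k = (-2)**k*(-3*k**3 - 15*k**2 - 30*k - 7) = t_k.
Σ_(k=1)^(5) t_k = s_(6) − s_(1) = 22080 − (-10) = 22090.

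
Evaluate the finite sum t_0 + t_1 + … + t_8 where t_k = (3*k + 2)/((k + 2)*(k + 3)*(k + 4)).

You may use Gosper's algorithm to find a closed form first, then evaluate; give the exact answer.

t_(k+1)/t_k = (k + 2)*(3*k + 5)/((k + 5)*(3*k + 2)).
So A=k + 2 and B=k + 5, with C=k + 2/3.
Solve (k + 2)·f(k+1) − (k + 4)·f(k) = k + 2/3.
From deg A=1, deg B=1, deg C=1: d=2.
Coefficient equations give f(k) = k*(2*k + 1)/9.
Then R = B(k−1)f/C = k*(k + 4)*(2*k + 1)/(3*(3*k + 2)), so s_k = R(k)·t_k = k*(2*k + 1)/(3*(k + 2)*(k + 3)).
Check: Δs_k = (3*k + 2)/(k**3 + 9*k**2 + 26*k + 24). ✓
Σ_(k=0)^(8) t_k = s_(9) − s_(0) = 19/44 − (0) = 19/44.

Σ = 19/44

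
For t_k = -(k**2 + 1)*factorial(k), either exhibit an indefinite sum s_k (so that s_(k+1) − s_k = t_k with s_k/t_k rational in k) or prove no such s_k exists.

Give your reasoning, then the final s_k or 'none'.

s_k = -(k - 1)*factorial(k)

t_(k+1)/t_k = (k + 1)*((k + 1)**2 + 1)/(k**2 + 1).
Normal form (A,B,C) = (k + 1, 1, k**2 + 1).
Set up (k + 1)·f(k+1) − (1)·f(k) − (k**2 + 1) = 0.
Degrees (1,0,2) ⇒ d ≤ 1.
A polynomial solution: f(k) = k - 1.
So s_k = (B(k−1)f/C)·t_k = ((k - 1)/(k**2 + 1))·t_k = -(k - 1)*factorial(k).
Verify: -(k**2 + 1)*factorial(k) matches t_k.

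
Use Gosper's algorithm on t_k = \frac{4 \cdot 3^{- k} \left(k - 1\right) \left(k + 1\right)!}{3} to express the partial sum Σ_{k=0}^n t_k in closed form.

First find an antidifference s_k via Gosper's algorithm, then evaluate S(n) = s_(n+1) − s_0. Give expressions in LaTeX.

Compute t_(k+1)/t_k: get k*(k + 2)/(3*(k - 1)).
Take A(k)=k/3 + 2/3, B(k)=1, C(k)=k - 1.
Set up (k/3 + 2/3)·f(k+1) − (1)·f(k) − (k - 1) = 0.
From deg A=1, deg B=0, deg C=1: d=0.
Coefficient equations give f(k) = 3.
Certificate R = B(k−1)f/C = 3/(k - 1) gives s_k = 4*factorial(k + 1)/3**k.
Check: Δs_k = 4*(k - 1)*factorial(k + 1)/(3*3**k). ✓
Telescope: S(n) = s_(n+1) − s_(0) = 4*3**(-n - 1)*factorial(n + 2) − (4) = -4 + 4*factorial(n + 2)/(3*3**n).

S(n) = -4 + \frac{4 \cdot 3^{- n} \left(n + 2\right)!}{3}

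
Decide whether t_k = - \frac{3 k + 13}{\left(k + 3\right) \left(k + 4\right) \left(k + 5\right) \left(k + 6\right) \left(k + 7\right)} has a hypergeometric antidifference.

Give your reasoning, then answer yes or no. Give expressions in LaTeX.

Step 1: r(k) = (k + 3)*(3*k + 16)/((k + 8)*(3*k + 13)).
A = k + 3, B = k + 8, C = k + 13/3.
Set up (k + 3)·f(k+1) − (k + 7)·f(k) − (k + 13/3) = 0.
Degrees (1,1,1) ⇒ d ≤ 4.
Solving with deg f ≤ 4: f(k) = k*(k + 4)*(k**2 + 14*k + 63)/270.
Then R = B(k−1)f/C = k*(k + 4)*(k + 7)*(k**2 + 14*k + 63)/(90*(3*k + 13)), so s_k = R(k)·t_k = k*(-k**2 - 14*k - 63)/(90*(k**3 + 14*k**2 + 63*k + 90)).
Check: Δs_k = (-3*k - 13)/(k**5 + 25*k**4 + 245*k**3 + 1175*k**2 + 2754*k + 2520). ✓

Yes. s_k = \frac{k \left(- k^{2} - 14 k - 63\right)}{90 \left(k^{3} + 14 k^{2} + 63 k + 90\right)}.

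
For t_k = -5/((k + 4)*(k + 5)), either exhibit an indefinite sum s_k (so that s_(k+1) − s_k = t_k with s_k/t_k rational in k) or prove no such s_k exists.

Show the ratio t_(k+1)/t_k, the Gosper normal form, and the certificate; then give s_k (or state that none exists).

Ratio r(k) = (k + 4)/(k + 6).
Factor: A=k + 4; B=k + 6; C=1.
Need (k + 4)·f(k+1) − (k + 5)·f(k) = 1.
d = 1 from the (1,1,0) case.
Coefficient equations give f(k) = k/4.
Get s_k = R·t_k = -5*k/(4*k + 16) with R(k) = B(k−1)f(k)/C(k) = k*(k + 5)/4.
Δs = -5/(k**2 + 9*k + 20), as required.

s_k = -5*k/(4*k + 16)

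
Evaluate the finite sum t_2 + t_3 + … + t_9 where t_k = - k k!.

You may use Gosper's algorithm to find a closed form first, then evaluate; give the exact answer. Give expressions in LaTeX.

Σ = -3628798

Compute t_(k+1)/t_k: get (k + 1)**2/k.
Factor: A=k + 1; B=1; C=k.
Set up (k + 1)·f(k+1) − (1)·f(k) − (k) = 0.
Degrees (1,0,1) ⇒ d ≤ 0.
Coefficient equations give f(k) = 1.
So s_k = (B(k−1)f/C)·t_k = (1/k)·t_k = -factorial(k).
Check: Δs_k = -k*factorial(k). ✓
Evaluate s at k=10 and k=2: -3628800 and -2; difference -3628798.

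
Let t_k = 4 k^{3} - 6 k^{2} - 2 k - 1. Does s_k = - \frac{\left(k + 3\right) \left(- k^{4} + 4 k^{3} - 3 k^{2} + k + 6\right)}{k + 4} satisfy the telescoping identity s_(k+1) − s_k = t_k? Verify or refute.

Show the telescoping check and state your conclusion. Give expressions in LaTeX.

Invalid: residual \frac{- 3 k^{4} - 14 k^{3} + 29 k^{2} + 8 k - 2}{k^{2} + 9 k + 20} ≠ 0.

s_(k+1) = (k**5 + 4*k**4 - 3*k**3 - 15*k**2 - 19*k - 28)/(k + 5)
s_(k+1) − s_k = (4*k**5 + 27*k**4 + 10*k**3 - 110*k**2 - 41*k - 22)/(k**2 + 9*k + 20)
(s_(k+1) − s_k) − t_k = (-3*k**4 - 14*k**3 + 29*k**2 + 8*k - 2)/(k**2 + 9*k + 20)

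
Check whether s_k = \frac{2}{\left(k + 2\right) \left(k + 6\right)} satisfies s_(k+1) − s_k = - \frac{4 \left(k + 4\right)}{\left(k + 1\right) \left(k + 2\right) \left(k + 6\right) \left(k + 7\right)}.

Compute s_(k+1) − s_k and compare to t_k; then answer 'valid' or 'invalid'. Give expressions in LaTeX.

Invalid: residual \frac{6 \left(k + 5\right)}{k^{5} + 19 k^{4} + 131 k^{3} + 401 k^{2} + 540 k + 252} ≠ 0.

s_(k+1) = 2/((k + 3)*(k + 7))
s_(k+1) − s_k = 2*(-2*k - 9)/(k**4 + 18*k**3 + 113*k**2 + 288*k + 252)
(s_(k+1) − s_k) − t_k = 6*(k + 5)/(k**5 + 19*k**4 + 131*k**3 + 401*k**2 + 540*k + 252)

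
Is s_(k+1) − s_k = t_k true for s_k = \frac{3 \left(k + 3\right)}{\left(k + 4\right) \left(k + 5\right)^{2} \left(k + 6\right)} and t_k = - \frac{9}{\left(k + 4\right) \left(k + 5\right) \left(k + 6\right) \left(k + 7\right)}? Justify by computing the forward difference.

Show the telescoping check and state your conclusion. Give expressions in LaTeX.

Invalid: residual \frac{12 \left(2 k + 11\right)}{k^{6} + 33 k^{5} + 451 k^{4} + 3267 k^{3} + 13228 k^{2} + 28380 k + 25200} ≠ 0.

s_(k+1) = 3*(k + 4)/((k + 5)*(k + 6)**2*(k + 7))
s_(k+1) − s_k = 3*(-(k + 3)*(k + 6)*(k + 7) + (k + 4)**2*(k + 5))/((k + 4)*(k + 5)**2*(k + 6)**2*(k + 7))
(s_(k+1) − s_k) − t_k = 12*(2*k + 11)/(k**6 + 33*k**5 + 451*k**4 + 3267*k**3 + 13228*k**2 + 28380*k + 25200)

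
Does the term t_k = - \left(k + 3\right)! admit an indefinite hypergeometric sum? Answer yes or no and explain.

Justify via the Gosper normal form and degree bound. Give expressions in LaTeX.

t_(k+1)/t_k = k + 4.
A = k + 4, B = 1, C = 1.
f must satisfy (k + 4)·f(k+1) − (1)·f(k) = 1.
From deg A=1, deg B=0, deg C=0: d=-1.
Negative degree bound (-1): no f exists, t_k not Gosper-summable.

No — t_k has no hypergeometric antidifference.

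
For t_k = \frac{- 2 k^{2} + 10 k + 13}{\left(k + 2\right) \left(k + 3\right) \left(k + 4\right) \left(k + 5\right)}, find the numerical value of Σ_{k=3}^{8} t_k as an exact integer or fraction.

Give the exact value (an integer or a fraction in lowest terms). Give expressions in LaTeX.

Σ = 85/4004

The ratio is (k + 2)*(10*k - 2*(k + 1)**2 + 23)/((k + 6)*(-2*k**2 + 10*k + 13)).
Take A(k)=k + 2, B(k)=k + 6, C(k)=k**2 - 5*k - 13/2.
Solve (k + 2)·f(k+1) − (k + 5)·f(k) = k**2 - 5*k - 13/2.
d = 3 from the (1,1,2) case.
Solve for f: f(k) = -k*(k**2 + 25*k + 26)/16 (degree 3 ≤ 3).
So s_k = (B(k−1)f/C)·t_k = (-k*(k + 5)*(k**2 + 25*k + 26)/(8*(2*k**2 - 10*k - 13)))·t_k = k*(k**2 + 25*k + 26)/(8*(k + 2)*(k + 3)*(k + 4)).
Check: Δs_k = (-2*k**2 + 10*k + 13)/(k**4 + 14*k**3 + 71*k**2 + 154*k + 120). ✓
Evaluate s at k=9 and k=3: 249/1144 and 11/56; difference 85/4004.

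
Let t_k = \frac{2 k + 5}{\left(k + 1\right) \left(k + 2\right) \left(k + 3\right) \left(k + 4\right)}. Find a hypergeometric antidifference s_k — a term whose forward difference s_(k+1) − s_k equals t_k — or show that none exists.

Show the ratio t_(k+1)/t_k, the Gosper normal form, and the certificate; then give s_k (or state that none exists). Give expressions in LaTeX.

s_k = \frac{k \left(k + 4\right)}{3 \left(k^{2} + 4 k + 3\right)}

Compute t_(k+1)/t_k: get (k + 1)*(2*k + 7)/((k + 5)*(2*k + 5)).
A = k + 1, B = k + 5, C = k + 5/2.
Solve (k + 1)·f(k+1) − (k + 4)·f(k) = k + 5/2.
Degrees (1,1,1) ⇒ d ≤ 3.
Coefficient equations give f(k) = k*(k + 2)*(k + 4)/6.
R(k) = B(k−1)·f(k)/C(k) = k*(k + 2)*(k + 4)**2/(3*(2*k + 5)); s_k = R·t_k = k*(k + 4)/(3*(k**2 + 4*k + 3)).
Check: Δs_k = (2*k + 5)/(k**4 + 10*k**3 + 35*k**2 + 50*k + 24). ✓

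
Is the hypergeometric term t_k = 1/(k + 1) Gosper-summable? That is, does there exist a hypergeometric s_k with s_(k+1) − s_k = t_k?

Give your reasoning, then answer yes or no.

No; the coefficient equations for f are inconsistent.

The ratio is (k + 1)/(k + 2).
Factor: A=k + 1; B=k + 2; C=1.
f must satisfy (k + 1)·f(k+1) − (k + 1)·f(k) = 1.
Degrees (1,1,0) ⇒ d ≤ 0.
Put f(k) = c0: A·f(k+1) − B(k−1)·f(k) − C = -1; need -1 = 0 — inconsistent ⇒ no f, not summable.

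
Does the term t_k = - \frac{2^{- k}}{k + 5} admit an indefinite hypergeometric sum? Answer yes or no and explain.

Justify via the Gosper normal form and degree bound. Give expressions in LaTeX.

No; the degree bound rules out any f.

Step 1: r(k) = (k + 5)/(2*(k + 6)).
Take A(k)=k/2 + 5/2, B(k)=k + 6, C(k)=1.
Solve (k/2 + 5/2)·f(k+1) − (k + 5)·f(k) = 1.
Bound: deg f ≤ -1.
deg f ≤ -1 is impossible — no certificate.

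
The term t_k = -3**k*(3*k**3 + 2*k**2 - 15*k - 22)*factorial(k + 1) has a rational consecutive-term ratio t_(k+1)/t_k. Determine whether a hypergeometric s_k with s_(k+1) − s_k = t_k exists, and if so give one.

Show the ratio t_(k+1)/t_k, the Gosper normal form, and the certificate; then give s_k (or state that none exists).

s_k = 3**k*(-k**2 + 3*k + 2)*factorial(k + 1)

Compute t_(k+1)/t_k: get 3*(3*k**4 + 17*k**3 + 20*k**2 - 36*k - 64)/(3*k**3 + 2*k**2 - 15*k - 22).
Gosper form: A/B · C(k+1)/C(k) with A=3*k + 6, B=1, C=k**3 + 2*k**2/3 - 5*k - 22/3.
Set up (3*k + 6)·f(k+1) − (1)·f(k) − (k**3 + 2*k**2/3 - 5*k - 22/3) = 0.
Degrees (1,0,3) ⇒ d ≤ 2.
Coefficient equations give f(k) = (k**2 - 3*k - 2)/3.
R(k) = B(k−1)·f(k)/C(k) = (k**2 - 3*k - 2)/(3*k**3 + 2*k**2 - 15*k - 22); s_k = R·t_k = 3**k*(-k**2 + 3*k + 2)*factorial(k + 1).
s_(k+1) − s_k = -3**k*(3*k**3 + 2*k**2 - 15*k - 22)*factorial(k + 1) = t_k.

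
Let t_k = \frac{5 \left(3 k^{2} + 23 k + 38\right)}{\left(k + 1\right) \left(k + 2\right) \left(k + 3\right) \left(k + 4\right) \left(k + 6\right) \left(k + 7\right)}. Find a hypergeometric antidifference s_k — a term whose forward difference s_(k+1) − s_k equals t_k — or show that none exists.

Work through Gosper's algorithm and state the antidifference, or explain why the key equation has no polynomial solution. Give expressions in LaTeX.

t_(k+1)/t_k = (k + 1)*(k + 6)*(23*k + 3*(k + 1)**2 + 61)/((k + 5)*(k + 8)*(3*k**2 + 23*k + 38)).
Normal form (A,B,C) = (k + 1, k + 8, k**3 + 38*k**2/3 + 51*k + 190/3).
f must satisfy (k + 1)·f(k+1) − (k + 7)·f(k) = k**3 + 38*k**2/3 + 51*k + 190/3.
Bound: deg f ≤ 6.
Solving with deg f ≤ 6: f(k) = k*(k + 2)*(k + 4)*(k + 5)*(k**2 + 10*k + 27)/54.
So s_k = (B(k−1)f/C)·t_k = (k*(k + 2)*(k + 4)*(k + 7)*(k**2 + 10*k + 27)/(18*(3*k**2 + 23*k + 38)))·t_k = 5*k*(k**2 + 10*k + 27)/(18*(k**3 + 10*k**2 + 27*k + 18)).
Δs = 5*(3*k**2 + 23*k + 38)/(k**6 + 23*k**5 + 207*k**4 + 925*k**3 + 2144*k**2 + 2412*k + 1008), as required.

s_k = \frac{5 k \left(k^{2} + 10 k + 27\right)}{18 \left(k^{3} + 10 k^{2} + 27 k + 18\right)}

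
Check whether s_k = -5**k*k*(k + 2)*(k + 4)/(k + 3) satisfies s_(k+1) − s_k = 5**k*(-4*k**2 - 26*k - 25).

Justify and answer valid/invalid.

s_(k+1) = -5**(k + 1)*(k + 1)*(k + 3)*(k + 5)/(k + 4)
s_(k+1) − s_k = 5**k*(k*(k + 2)*(k + 4)**2 - 5*(k + 1)*(k + 3)**2*(k + 5))/((k + 3)*(k + 4))
(s_(k+1) − s_k) − t_k = 5**k*(4*k**3 + 37*k**2 + 99*k + 75)/(k**2 + 7*k + 12)

Invalid: residual 5**k*(4*k**3 + 37*k**2 + 99*k + 75)/(k**2 + 7*k + 12) ≠ 0.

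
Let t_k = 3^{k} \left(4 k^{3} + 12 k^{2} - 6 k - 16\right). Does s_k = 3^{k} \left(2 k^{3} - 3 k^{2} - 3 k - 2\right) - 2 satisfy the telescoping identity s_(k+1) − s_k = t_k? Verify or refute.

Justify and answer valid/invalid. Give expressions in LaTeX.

valid (s_(k+1) − s_k reduces to t_k)

s_(k+1) = 3**(k + 1)*(-3*k + 2*(k + 1)**3 - 3*(k + 1)**2 - 5) - 2
s_(k+1) − s_k = 3**k*(4*k**3 + 12*k**2 - 6*k - 16)
(s_(k+1) − s_k) − t_k = 0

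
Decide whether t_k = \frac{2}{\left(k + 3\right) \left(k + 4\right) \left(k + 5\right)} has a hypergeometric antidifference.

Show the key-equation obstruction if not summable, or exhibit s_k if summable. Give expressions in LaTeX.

The ratio is (k + 3)/(k + 6).
So A=k + 3 and B=k + 6, with C=1.
Need (k + 3)·f(k+1) − (k + 5)·f(k) = 1.
d = 2 from the (1,1,0) case.
Solving with deg f ≤ 2: f(k) = k*(k + 7)/24.
So s_k = (B(k−1)f/C)·t_k = (k*(k + 5)*(k + 7)/24)·t_k = k*(k + 7)/(12*(k + 3)*(k + 4)).
Δs = 2/(k**3 + 12*k**2 + 47*k + 60), as required.

Yes. s_k = \frac{k \left(k + 7\right)}{12 \left(k + 3\right) \left(k + 4\right)}.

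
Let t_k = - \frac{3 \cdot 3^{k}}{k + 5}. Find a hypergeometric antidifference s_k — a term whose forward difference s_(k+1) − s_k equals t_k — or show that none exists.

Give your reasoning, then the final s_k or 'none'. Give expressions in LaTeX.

none — t_k is not Gosper-summable

Compute t_(k+1)/t_k: get 3*(k + 5)/(k + 6).
So A=3*k + 15 and B=k + 6, with C=1.
Key eq: (3*k + 15)·f(k+1) = (k + 5)·f(k) + (1).
d = -1 from the (1,1,0) case.
d = -1 < 0 ⇒ no nonzero polynomial f; not summable.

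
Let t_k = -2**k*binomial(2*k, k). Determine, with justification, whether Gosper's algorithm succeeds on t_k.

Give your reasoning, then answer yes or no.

No. Not Gosper-summable.

The ratio is 4*(2*k + 1)/(k + 1).
So A=8*k + 4 and B=k + 1, with C=1.
Solve (8*k + 4)·f(k+1) − (k)·f(k) = 1.
deg f ≤ -1 (via 1,1,0).
Negative degree bound (-1): no f exists, t_k not Gosper-summable.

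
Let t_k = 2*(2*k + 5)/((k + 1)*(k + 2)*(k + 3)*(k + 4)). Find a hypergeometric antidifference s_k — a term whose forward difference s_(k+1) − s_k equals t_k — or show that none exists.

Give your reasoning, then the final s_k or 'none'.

s_k = 2*k*(k + 4)/(3*(k**2 + 4*k + 3))

t_(k+1)/t_k = (k + 1)*(2*k + 7)/((k + 5)*(2*k + 5)).
Normal form (A,B,C) = (k + 1, k + 5, k + 5/2).
Need (k + 1)·f(k+1) − (k + 4)·f(k) = k + 5/2.
Degrees (1,1,1) ⇒ d ≤ 3.
Solve for f: f(k) = k*(k + 2)*(k + 4)/6 (degree 3 ≤ 3).
Then R = B(k−1)f/C = k*(k + 2)*(k + 4)**2/(3*(2*k + 5)), so s_k = R(k)·t_k = 2*k*(k + 4)/(3*(k**2 + 4*k + 3)).
Δs = 2*(2*k + 5)/(k**4 + 10*k**3 + 35*k**2 + 50*k + 24), as required.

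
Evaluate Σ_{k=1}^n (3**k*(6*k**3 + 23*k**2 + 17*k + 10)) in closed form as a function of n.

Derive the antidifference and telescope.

S(n) = 9*3**n*n**3 + 21*3**n*n**2 + 18*3**n*n + 12*3**n - 12

The ratio is 3*(6*k**3 + 41*k**2 + 81*k + 56)/(6*k**3 + 23*k**2 + 17*k + 10).
Take A(k)=3, B(k)=1, C(k)=k**3 + 23*k**2/6 + 17*k/6 + 5/3.
Need (3)·f(k+1) − (1)·f(k) = k**3 + 23*k**2/6 + 17*k/6 + 5/3.
deg f ≤ 3 (via 0,0,3).
Match coefficients ⇒ f(k) = (3*k**3 - 2*k**2 + k + 2)/6.
Then R = B(k−1)f/C = (3*k**3 - 2*k**2 + k + 2)/(6*k**3 + 23*k**2 + 17*k + 10), so s_k = R(k)·t_k = 3**k*(3*k**3 - 2*k**2 + k + 2).
Δs = 3**k*(6*k**3 + 23*k**2 + 17*k + 10), as required.
Σ_(k=1)^n t_k = s_(n+1) − s_(1) = (3**(n + 1)*(3*n**3 + 7*n**2 + 6*n + 4)) − (12), i.e. 9*3**n*n**3 + 21*3**n*n**2 + 18*3**n*n + 12*3**n - 12.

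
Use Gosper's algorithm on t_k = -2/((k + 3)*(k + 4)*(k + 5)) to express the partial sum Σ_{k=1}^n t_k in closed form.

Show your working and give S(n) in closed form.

S(n) = n*(-n - 9)/(20*(n**2 + 9*n + 20))

Step 1: r(k) = (k + 3)/(k + 6).
So A=k + 3 and B=k + 6, with C=1.
Key eq: (k + 3)·f(k+1) = (k + 5)·f(k) + (1).
d = 2 from the (1,1,0) case.
Match coefficients ⇒ f(k) = k*(k + 7)/24.
Get s_k = R·t_k = k*(-k - 7)/(12*(k + 3)*(k + 4)) with R(k) = B(k−1)f(k)/C(k) = k*(k + 5)*(k + 7)/24.
Verify: -2/(k**3 + 12*k**2 + 47*k + 60) matches t_k.
Telescope: S(n) = s_(n+1) − s_(1) = (-n**2 - 9*n - 8)/(12*(n**2 + 9*n + 20)) − (-1/30) = n*(-n - 9)/(20*(n**2 + 9*n + 20)).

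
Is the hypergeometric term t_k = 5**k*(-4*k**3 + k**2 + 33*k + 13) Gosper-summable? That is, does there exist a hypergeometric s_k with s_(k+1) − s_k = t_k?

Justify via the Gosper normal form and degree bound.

Yes. s_k = 5**k*(-k**3 + 4*k**2 + 2*k - 3).

r(k) = 5*(4*k**3 + 11*k**2 - 23*k - 43)/(4*k**3 - k**2 - 33*k - 13) after simplifying.
A = 5, B = 1, C = k**3 - k**2/4 - 33*k/4 - 13/4.
Set up (5)·f(k+1) − (1)·f(k) − (k**3 - k**2/4 - 33*k/4 - 13/4) = 0.
deg f ≤ 3 (via 0,0,3).
Match coefficients ⇒ f(k) = (k + 1)*(k**2 - 5*k + 3)/4.
Get s_k = R·t_k = 5**k*(-k**3 + 4*k**2 + 2*k - 3) with R(k) = B(k−1)f(k)/C(k) = (k + 1)*(k**2 - 5*k + 3)/(4*k**3 - k**2 - 33*k - 13).
Check: Δs_k = 5**k*(-4*k**3 + k**2 + 33*k + 13). ✓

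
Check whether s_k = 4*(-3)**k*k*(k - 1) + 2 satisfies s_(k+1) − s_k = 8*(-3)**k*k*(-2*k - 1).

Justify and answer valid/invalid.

valid; difference matches t_k

s_(k+1) = 4*(-3)**(k + 1)*k*(k + 1) + 2
s_(k+1) − s_k = 8*(-3)**k*k*(-2*k - 1)
(s_(k+1) − s_k) − t_k = 0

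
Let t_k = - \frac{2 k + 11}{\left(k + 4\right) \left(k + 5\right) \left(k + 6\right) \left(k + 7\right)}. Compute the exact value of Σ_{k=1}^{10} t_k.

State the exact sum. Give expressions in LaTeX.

Ratio r(k) = (k + 4)*(2*k + 13)/((k + 8)*(2*k + 11)).
Normal form (A,B,C) = (k + 4, k + 8, k + 11/2).
Key eq: (k + 4)·f(k+1) = (k + 7)·f(k) + (k + 11/2).
d = 3 from the (1,1,1) case.
Solve for f: f(k) = k*(k + 5)*(k + 10)/48 (degree 3 ≤ 3).
Get s_k = R·t_k = k*(-k - 10)/(24*(k**2 + 10*k + 24)) with R(k) = B(k−1)f(k)/C(k) = k*(k + 5)*(k + 7)*(k + 10)/(24*(2*k + 11)).
Check: Δs_k = (-2*k - 11)/(k**4 + 22*k**3 + 179*k**2 + 638*k + 840). ✓
Sum = s_(11) − s_(1); s_(11) = -77/2040, s_(1) = -11/840 ⇒ -44/1785.

Σ = -44/1785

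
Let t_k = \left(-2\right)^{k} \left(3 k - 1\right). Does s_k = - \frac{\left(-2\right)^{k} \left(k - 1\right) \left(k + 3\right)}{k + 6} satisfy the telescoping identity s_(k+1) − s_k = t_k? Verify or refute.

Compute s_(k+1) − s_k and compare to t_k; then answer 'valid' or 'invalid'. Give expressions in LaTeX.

s_(k+1) = 2*(-2)**k*k*(k + 4)/(k + 7)
s_(k+1) − s_k = (-2)**k*(3*k**3 + 29*k**2 + 59*k - 21)/(k**2 + 13*k + 42)
(s_(k+1) − s_k) − t_k = (-2)**k*(-9*k**2 - 54*k + 21)/(k**2 + 13*k + 42)

Invalid: residual \frac{\left(-2\right)^{k} \left(- 9 k^{2} - 54 k + 21\right)}{k^{2} + 13 k + 42} ≠ 0.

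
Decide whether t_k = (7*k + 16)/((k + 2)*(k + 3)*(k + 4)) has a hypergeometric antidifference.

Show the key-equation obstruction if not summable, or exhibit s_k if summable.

Yes. s_k = k*(5*k + 11)/(2*(k + 2)*(k + 3)).

t_(k+1)/t_k = (k + 2)*(7*k + 23)/((k + 5)*(7*k + 16)).
Normal form (A,B,C) = (k + 2, k + 5, k + 16/7).
Need (k + 2)·f(k+1) − (k + 4)·f(k) = k + 16/7.
d = 2 from the (1,1,1) case.
Coefficient equations give f(k) = k*(5*k + 11)/14.
Certificate R = B(k−1)f/C = k*(k + 4)*(5*k + 11)/(2*(7*k + 16)) gives s_k = k*(5*k + 11)/(2*(k + 2)*(k + 3)).
Check: Δs_k = (7*k + 16)/(k**3 + 9*k**2 + 26*k + 24). ✓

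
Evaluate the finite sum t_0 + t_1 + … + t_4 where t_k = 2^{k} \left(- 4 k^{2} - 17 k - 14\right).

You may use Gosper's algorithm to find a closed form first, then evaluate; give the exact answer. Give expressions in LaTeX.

Σ = -3484

The ratio is 2*(4*k**2 + 25*k + 35)/(4*k**2 + 17*k + 14).
Gosper form: A/B · C(k+1)/C(k) with A=2, B=1, C=k**2 + 17*k/4 + 7/2.
Key eq: (2)·f(k+1) = (1)·f(k) + (k**2 + 17*k/4 + 7/2).
Degrees (0,0,2) ⇒ d ≤ 2.
Match coefficients ⇒ f(k) = (4*k**2 + k + 4)/4.
R(k) = B(k−1)·f(k)/C(k) = (4*k**2 + k + 4)/(4*k**2 + 17*k + 14); s_k = R·t_k = 2**k*(-4*k**2 - k - 4).
Check: Δs_k = 2**k*(-4*k**2 - 17*k - 14). ✓
Sum = s_(5) − s_(0); s_(5) = -3488, s_(0) = -4 ⇒ -3484.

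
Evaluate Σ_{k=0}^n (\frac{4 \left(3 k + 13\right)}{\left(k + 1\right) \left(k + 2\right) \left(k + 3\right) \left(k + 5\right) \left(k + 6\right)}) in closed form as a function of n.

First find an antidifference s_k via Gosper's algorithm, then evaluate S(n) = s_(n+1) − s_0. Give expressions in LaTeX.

t_(k+1)/t_k = (k + 1)*(k + 5)*(3*k + 16)/((k + 4)*(k + 7)*(3*k + 13)).
Take A(k)=k + 1, B(k)=k + 7, C(k)=k**2 + 25*k/3 + 52/3.
f must satisfy (k + 1)·f(k+1) − (k + 6)·f(k) = k**2 + 25*k/3 + 52/3.
From deg A=1, deg B=1, deg C=2: d=5.
Match coefficients ⇒ f(k) = k*(k + 3)*(k + 4)*(k**2 + 8*k + 17)/30.
Get s_k = R·t_k = 2*k*(k**2 + 8*k + 17)/(5*(k**3 + 8*k**2 + 17*k + 10)) with R(k) = B(k−1)f(k)/C(k) = k*(k + 3)*(k + 6)*(k**2 + 8*k + 17)/(10*(3*k + 13)).
Δs = 4*(3*k + 13)/(k**5 + 17*k**4 + 107*k**3 + 307*k**2 + 396*k + 180), as required.
Σ_(k=0)^n t_k = s_(n+1) − s_(0) = (2*(n**3 + 11*n**2 + 36*n + 26)/(5*(n**3 + 11*n**2 + 36*n + 36))) − (0), i.e. 2*(n**3 + 11*n**2 + 36*n + 26)/(5*(n**3 + 11*n**2 + 36*n + 36)).

S(n) = \frac{2 \left(n^{3} + 11 n^{2} + 36 n + 26\right)}{5 \left(n^{3} + 11 n^{2} + 36 n + 36\right)}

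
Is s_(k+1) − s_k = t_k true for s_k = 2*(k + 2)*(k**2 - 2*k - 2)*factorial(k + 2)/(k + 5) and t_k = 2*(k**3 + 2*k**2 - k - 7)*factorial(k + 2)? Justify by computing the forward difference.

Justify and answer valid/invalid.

Invalid: residual -6*(k**4 + 7*k**3 + 8*k**2 - 10*k - 33)*factorial(k + 2)/((k + 5)*(k + 6)) ≠ 0.

s_(k+1) = 2*(k + 3)*(k**2 - 3)*factorial(k + 3)/(k + 6)
s_(k+1) − s_k = 2*(k**5 + 10*k**4 + 30*k**3 + 18*k**2 - 77*k - 111)*factorial(k + 2)/((k + 5)*(k + 6))
(s_(k+1) − s_k) − t_k = -6*(k**4 + 7*k**3 + 8*k**2 - 10*k - 33)*factorial(k + 2)/((k + 5)*(k + 6))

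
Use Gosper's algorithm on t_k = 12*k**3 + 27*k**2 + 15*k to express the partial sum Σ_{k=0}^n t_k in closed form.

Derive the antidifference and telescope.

t_(k+1)/t_k = (4*k**2 + 17*k + 18)/(k*(4*k + 5)).
Take A(k)=1, B(k)=1, C(k)=k**3 + 9*k**2/4 + 5*k/4.
f must satisfy (1)·f(k+1) − (1)·f(k) = k**3 + 9*k**2/4 + 5*k/4.
Bound: deg f ≤ 4.
Match coefficients ⇒ f(k) = k*(k - 1)*(k + 1)**2/4.
Then R = B(k−1)f/C = (k - 1)*(k + 1)/(4*k + 5), so s_k = R(k)·t_k = 3*k*(k**3 + k**2 - k - 1).
Verify: 3*k*(4*k**2 + 9*k + 5) matches t_k.
Telescope: S(n) = s_(n+1) − s_(0) = 3*n*(n**3 + 5*n**2 + 8*n + 4) − (0) = 3*n*(n**3 + 5*n**2 + 8*n + 4).

S(n) = 3*n*(n**3 + 5*n**2 + 8*n + 4)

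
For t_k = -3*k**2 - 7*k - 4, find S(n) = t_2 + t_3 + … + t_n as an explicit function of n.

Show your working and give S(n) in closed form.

S(n) = -n**3 - 5*n**2 - 8*n + 14

The ratio is (3*k**2 + 13*k + 14)/(3*k**2 + 7*k + 4).
So A=1 and B=1, with C=k**2 + 7*k/3 + 4/3.
Set up (1)·f(k+1) − (1)·f(k) − (k**2 + 7*k/3 + 4/3) = 0.
Bound: deg f ≤ 3.
Match coefficients ⇒ f(k) = k*(k + 1)**2/3.
Then R = B(k−1)f/C = k*(k + 1)/(3*k + 4), so s_k = R(k)·t_k = k*(-k**2 - 2*k - 1).
Δs = -3*k**2 - 7*k - 4, as required.
s_(n+1) = -n**3 - 5*n**2 - 8*n - 4 and s_(2) = -18, so S(n) = -n**3 - 5*n**2 - 8*n + 14.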